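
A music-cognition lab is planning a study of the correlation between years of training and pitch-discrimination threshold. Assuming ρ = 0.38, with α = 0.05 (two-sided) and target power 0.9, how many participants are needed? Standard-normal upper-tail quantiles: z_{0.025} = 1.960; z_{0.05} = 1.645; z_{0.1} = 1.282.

n = 69

Fisher's z: C = ½·ln((1+r)/(1−r)) = ½·ln(2.2258) = 0.4001.
n = ((z_{α/2} + z_β)/C)² + 3.
(1.960 + 1.282) / 0.4001 = 3.242 / 0.4001 = 8.103.
n = 8.103² + 3 = 65.66 + 3 = 68.7.
Round up.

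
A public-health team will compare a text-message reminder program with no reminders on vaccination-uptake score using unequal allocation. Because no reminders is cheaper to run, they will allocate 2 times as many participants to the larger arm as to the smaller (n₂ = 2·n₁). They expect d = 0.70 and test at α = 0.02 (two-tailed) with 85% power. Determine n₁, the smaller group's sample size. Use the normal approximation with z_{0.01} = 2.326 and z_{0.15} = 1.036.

n₁ = 35

With allocation ratio k = n₂/n₁ = 2, Var(x̄₁−x̄₂) = σ²(1/n₁ + 1/(k·n₁)) = σ²·(k+1)/(k·n₁).
So n₁ = (1 + 1/k)·((z_{α/2} + z_β)/d)² = 1.500 × (3.362/0.70)².
n₁ = 1.500 × 23.07 = 34.6.
Round up: n₁ = 35, giving n₂ = 2 × 35 = 70.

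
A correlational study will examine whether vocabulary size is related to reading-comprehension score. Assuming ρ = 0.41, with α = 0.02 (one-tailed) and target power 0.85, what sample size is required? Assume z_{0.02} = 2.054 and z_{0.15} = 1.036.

Fisher's z: C = ½·ln((1+r)/(1−r)) = ½·ln(2.3898) = 0.4356.
n = ((z_{α} + z_β)/C)² + 3.
(2.054 + 1.036) / 0.4356 = 3.090 / 0.4356 = 7.094.
n = 7.094² + 3 = 50.32 + 3 = 53.3.
Round up.

n = 54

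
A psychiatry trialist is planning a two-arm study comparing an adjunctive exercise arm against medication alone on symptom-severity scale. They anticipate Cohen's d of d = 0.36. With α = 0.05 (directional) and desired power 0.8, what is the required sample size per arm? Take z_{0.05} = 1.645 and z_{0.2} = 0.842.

n = 96 per group

For two independent groups with equal n: n = 2·((z_{α} + z_β) / d)².
z_{α} + z_β = 1.645 + 0.842 = 2.487.
n = 2 × (2.487 / 0.36)² = 2 × 6.908² = 2 × 47.73 = 95.5.
Round up to the next whole participant.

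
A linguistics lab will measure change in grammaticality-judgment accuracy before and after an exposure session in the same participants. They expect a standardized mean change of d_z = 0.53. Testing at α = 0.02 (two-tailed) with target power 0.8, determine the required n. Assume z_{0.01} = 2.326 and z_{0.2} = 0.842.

For a paired (one-sample on differences) test: n = ((z_{α/2} + z_β) / d)².
z_{α/2} + z_β = 2.326 + 0.842 = 3.168.
n = (3.168 / 0.53)² = 5.977² = 35.73.
Round up.

n = 36 pairs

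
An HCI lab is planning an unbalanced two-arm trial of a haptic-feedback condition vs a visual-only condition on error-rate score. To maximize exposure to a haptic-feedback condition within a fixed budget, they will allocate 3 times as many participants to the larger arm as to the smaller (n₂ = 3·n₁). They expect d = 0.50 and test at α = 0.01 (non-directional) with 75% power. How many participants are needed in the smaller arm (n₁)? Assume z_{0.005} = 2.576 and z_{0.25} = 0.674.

n₁ = 57

With allocation ratio k = n₂/n₁ = 3, Var(x̄₁−x̄₂) = σ²(1/n₁ + 1/(k·n₁)) = σ²·(k+1)/(k·n₁).
So n₁ = (1 + 1/k)·((z_{α/2} + z_β)/d)² = 1.333 × (3.250/0.50)².
n₁ = 1.333 × 42.25 = 56.3.
Round up: n₁ = 57, giving n₂ = 3 × 57 = 171.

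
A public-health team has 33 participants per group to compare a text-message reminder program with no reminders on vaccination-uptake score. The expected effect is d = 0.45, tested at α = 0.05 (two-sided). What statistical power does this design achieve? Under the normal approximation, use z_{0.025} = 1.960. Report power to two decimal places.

power ≈ 0.45

For two equal groups, power = Φ(d·√(n/2) − z_{α/2}).
d·√(n/2) = 0.45 × √(33/2) = 0.45 × 4.062 = 1.828.
z_β = 1.828 − 1.960 = -0.132.
Power = Φ(-0.132) = 0.447.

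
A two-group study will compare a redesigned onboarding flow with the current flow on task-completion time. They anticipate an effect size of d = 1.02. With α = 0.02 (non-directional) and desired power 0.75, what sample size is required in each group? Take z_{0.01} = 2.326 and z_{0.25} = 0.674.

n = 18 per group

For two independent groups with equal n: n = 2·((z_{α/2} + z_β) / d)².
z_{α/2} + z_β = 2.326 + 0.674 = 3.000.
n = 2 × (3.000 / 1.02)² = 2 × 2.941² = 2 × 8.65 = 17.3.
Round up to the next whole participant.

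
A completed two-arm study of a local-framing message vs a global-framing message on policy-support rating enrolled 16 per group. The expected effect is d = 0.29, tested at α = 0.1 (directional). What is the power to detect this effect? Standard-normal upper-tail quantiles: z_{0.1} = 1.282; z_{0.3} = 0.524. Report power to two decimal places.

power ≈ 0.32

For two equal groups, power = Φ(d·√(n/2) − z_{α}).
d·√(n/2) = 0.29 × √(16/2) = 0.29 × 2.828 = 0.820.
z_β = 0.820 − 1.282 = -0.462.
Power = Φ(-0.462) = 0.322.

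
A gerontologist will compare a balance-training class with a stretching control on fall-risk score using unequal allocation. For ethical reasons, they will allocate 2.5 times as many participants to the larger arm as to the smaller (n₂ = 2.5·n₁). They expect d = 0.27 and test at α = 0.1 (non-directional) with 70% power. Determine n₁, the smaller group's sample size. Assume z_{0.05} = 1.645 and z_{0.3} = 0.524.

With allocation ratio k = n₂/n₁ = 2.5, Var(x̄₁−x̄₂) = σ²(1/n₁ + 1/(k·n₁)) = σ²·(k+1)/(k·n₁).
So n₁ = (1 + 1/k)·((z_{α/2} + z_β)/d)² = 1.400 × (2.169/0.27)².
n₁ = 1.400 × 64.53 = 90.3.
Round up: n₁ = 91, giving n₂ = ⌈2.5 × 91⌉ = ⌈227.5⌉ = 228.

n₁ = 91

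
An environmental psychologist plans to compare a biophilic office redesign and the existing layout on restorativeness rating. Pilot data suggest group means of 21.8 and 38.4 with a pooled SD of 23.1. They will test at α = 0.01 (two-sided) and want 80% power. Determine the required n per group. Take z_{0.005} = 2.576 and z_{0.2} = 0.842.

n = 46 per group

Cohen's d = |M₁ − M₂| / SD_pooled = |21.8 − 38.4| / 23.1 = 16.6 / 23.1 = 0.719.
For two independent groups with equal n: n = 2·((z_{α/2} + z_β) / d)².
z_{α/2} + z_β = 2.576 + 0.842 = 3.418.
n = 2 × (3.418 / 0.719)² = 2 × 4.754² = 2 × 22.60 = 45.2.
Round up to the next whole participant.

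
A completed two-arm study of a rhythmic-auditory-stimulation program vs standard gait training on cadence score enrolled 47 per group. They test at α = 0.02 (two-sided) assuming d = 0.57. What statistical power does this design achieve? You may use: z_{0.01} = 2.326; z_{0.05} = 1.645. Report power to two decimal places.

For two equal groups, power = Φ(d·√(n/2) − z_{α/2}).
d·√(n/2) = 0.57 × √(47/2) = 0.57 × 4.848 = 2.763.
z_β = 2.763 − 2.326 = 0.437.
Power = Φ(0.437) = 0.669.

power ≈ 0.67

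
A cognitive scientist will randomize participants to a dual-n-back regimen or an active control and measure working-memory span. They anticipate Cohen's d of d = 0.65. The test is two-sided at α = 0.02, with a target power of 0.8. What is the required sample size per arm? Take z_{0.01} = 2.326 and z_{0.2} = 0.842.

n = 48 per group

For two independent groups with equal n: n = 2·((z_{α/2} + z_β) / d)².
z_{α/2} + z_β = 2.326 + 0.842 = 3.168.
n = 2 × (3.168 / 0.65)² = 2 × 4.874² = 2 × 23.75 = 47.5.
Round up to the next whole participant.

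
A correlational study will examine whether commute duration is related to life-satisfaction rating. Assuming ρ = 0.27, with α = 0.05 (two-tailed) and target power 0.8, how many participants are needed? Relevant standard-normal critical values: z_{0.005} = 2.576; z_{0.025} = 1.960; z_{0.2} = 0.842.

Fisher's z: C = ½·ln((1+r)/(1−r)) = ½·ln(1.7397) = 0.2769.
n = ((z_{α/2} + z_β)/C)² + 3.
(1.960 + 0.842) / 0.2769 = 2.802 / 0.2769 = 10.119.
n = 10.119² + 3 = 102.40 + 3 = 105.4.
Round up.

n = 106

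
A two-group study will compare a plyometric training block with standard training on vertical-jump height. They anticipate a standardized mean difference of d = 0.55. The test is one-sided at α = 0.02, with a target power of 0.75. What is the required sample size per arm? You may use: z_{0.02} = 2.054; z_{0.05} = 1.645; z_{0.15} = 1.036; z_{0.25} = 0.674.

n = 50 per group

For two independent groups with equal n: n = 2·((z_{α} + z_β) / d)².
z_{α} + z_β = 2.054 + 0.674 = 2.728.
n = 2 × (2.728 / 0.55)² = 2 × 4.960² = 2 × 24.60 = 49.2.
Round up to the next whole participant.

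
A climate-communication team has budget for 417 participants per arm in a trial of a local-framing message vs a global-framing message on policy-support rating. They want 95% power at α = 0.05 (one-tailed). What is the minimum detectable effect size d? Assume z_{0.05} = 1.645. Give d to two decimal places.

d_min ≈ 0.23

For two independent groups of n = 417 each: d_min = (z_{α} + z_β)·√(2/n).
z-sum = 1.645 + 1.645 = 3.290.
d_min = 3.290 × √(2/417) = 3.290 × 0.0693 = 0.228.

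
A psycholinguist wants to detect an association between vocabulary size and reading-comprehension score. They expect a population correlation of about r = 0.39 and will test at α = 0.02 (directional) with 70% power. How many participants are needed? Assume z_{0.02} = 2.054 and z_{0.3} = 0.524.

n = 43

Fisher's z: C = ½·ln((1+r)/(1−r)) = ½·ln(2.2787) = 0.4118.
n = ((z_{α} + z_β)/C)² + 3.
(2.054 + 0.524) / 0.4118 = 2.578 / 0.4118 = 6.260.
n = 6.260² + 3 = 39.19 + 3 = 42.2.
Round up.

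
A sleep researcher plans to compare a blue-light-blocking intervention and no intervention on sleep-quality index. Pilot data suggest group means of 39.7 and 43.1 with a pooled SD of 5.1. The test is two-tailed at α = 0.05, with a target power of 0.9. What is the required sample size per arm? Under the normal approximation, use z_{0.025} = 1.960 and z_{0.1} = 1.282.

n = 48 per group

Cohen's d = |M₁ − M₂| / SD_pooled = |39.7 − 43.1| / 5.1 = 3.4 / 5.1 = 0.667.
For two independent groups with equal n: n = 2·((z_{α/2} + z_β) / d)².
z_{α/2} + z_β = 1.960 + 1.282 = 3.242.
n = 2 × (3.242 / 0.667)² = 2 × 4.861² = 2 × 23.63 = 47.3.
Round up to the next whole participant.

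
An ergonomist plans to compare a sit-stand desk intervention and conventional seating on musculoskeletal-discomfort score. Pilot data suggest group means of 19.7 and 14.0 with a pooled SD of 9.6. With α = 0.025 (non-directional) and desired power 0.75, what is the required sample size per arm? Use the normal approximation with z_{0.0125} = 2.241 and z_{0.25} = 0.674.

Cohen's d = |M₁ − M₂| / SD_pooled = |19.7 − 14.0| / 9.6 = 5.7 / 9.6 = 0.594.
For two independent groups with equal n: n = 2·((z_{α/2} + z_β) / d)².
z_{α/2} + z_β = 2.241 + 0.674 = 2.915.
n = 2 × (2.915 / 0.594)² = 2 × 4.907² = 2 × 24.08 = 48.2.
Round up to the next whole participant.

n = 49 per group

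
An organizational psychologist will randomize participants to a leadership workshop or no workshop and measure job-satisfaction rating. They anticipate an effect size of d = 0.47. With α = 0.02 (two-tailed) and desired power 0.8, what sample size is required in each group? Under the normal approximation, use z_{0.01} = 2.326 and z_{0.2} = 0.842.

n = 91 per group

For two independent groups with equal n: n = 2·((z_{α/2} + z_β) / d)².
z_{α/2} + z_β = 2.326 + 0.842 = 3.168.
n = 2 × (3.168 / 0.47)² = 2 × 6.740² = 2 × 45.43 = 90.9.
Round up to the next whole participant.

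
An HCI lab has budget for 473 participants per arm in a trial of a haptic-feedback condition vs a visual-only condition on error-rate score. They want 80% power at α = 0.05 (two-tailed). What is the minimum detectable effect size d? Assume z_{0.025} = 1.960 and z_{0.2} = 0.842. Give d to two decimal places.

For two independent groups of n = 473 each: d_min = (z_{α/2} + z_β)·√(2/n).
z-sum = 1.960 + 0.842 = 2.802.
d_min = 2.802 × √(2/473) = 2.802 × 0.0650 = 0.182.

d_min ≈ 0.18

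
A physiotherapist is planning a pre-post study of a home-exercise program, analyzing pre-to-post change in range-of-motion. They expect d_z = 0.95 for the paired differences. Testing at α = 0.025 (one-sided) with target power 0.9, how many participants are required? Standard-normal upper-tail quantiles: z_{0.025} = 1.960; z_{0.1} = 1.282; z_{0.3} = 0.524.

For a paired (one-sample on differences) test: n = ((z_{α} + z_β) / d)².
z_{α} + z_β = 1.960 + 1.282 = 3.242.
n = (3.242 / 0.95)² = 3.413² = 11.65.
Round up.

n = 12 pairs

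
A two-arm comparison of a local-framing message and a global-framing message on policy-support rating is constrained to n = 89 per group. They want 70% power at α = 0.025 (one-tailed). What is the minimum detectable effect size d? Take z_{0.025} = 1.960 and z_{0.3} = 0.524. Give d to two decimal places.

d_min ≈ 0.37

For two independent groups of n = 89 each: d_min = (z_{α} + z_β)·√(2/n).
z-sum = 1.960 + 0.524 = 2.484.
d_min = 2.484 × √(2/89) = 2.484 × 0.1499 = 0.372.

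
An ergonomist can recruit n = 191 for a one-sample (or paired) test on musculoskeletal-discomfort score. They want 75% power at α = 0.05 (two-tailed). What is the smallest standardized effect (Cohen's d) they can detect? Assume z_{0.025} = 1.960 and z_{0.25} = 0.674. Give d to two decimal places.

For a single sample (or paired design) of n = 191: d_min = (z_{α/2} + z_β)/√n.
z-sum = 1.960 + 0.674 = 2.634.
d_min = 2.634 / √191 = 2.634 / 13.820 = 0.191.

d_min ≈ 0.19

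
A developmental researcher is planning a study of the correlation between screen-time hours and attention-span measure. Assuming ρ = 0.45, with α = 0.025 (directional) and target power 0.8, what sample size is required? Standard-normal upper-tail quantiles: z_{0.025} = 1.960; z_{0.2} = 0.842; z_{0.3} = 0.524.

n = 37

Fisher's z: C = ½·ln((1+r)/(1−r)) = ½·ln(2.6364) = 0.4847.
n = ((z_{α} + z_β)/C)² + 3.
(1.960 + 0.842) / 0.4847 = 2.802 / 0.4847 = 5.781.
n = 5.781² + 3 = 33.42 + 3 = 36.4.
Round up.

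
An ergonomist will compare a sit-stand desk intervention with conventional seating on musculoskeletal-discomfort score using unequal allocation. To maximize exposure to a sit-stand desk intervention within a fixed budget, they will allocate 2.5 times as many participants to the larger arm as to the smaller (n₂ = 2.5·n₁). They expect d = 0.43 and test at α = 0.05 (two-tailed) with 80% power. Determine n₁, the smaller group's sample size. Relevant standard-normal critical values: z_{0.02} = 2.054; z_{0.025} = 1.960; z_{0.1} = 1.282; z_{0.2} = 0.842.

n₁ = 60

With allocation ratio k = n₂/n₁ = 2.5, Var(x̄₁−x̄₂) = σ²(1/n₁ + 1/(k·n₁)) = σ²·(k+1)/(k·n₁).
So n₁ = (1 + 1/k)·((z_{α/2} + z_β)/d)² = 1.400 × (2.802/0.43)².
n₁ = 1.400 × 42.46 = 59.4.
Round up: n₁ = 60, giving n₂ = 2.5 × 60 = 150.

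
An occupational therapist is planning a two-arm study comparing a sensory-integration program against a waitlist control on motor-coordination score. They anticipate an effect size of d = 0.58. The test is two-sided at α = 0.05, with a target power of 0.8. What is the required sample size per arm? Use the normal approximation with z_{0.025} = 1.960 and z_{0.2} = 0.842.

n = 47 per group

For two independent groups with equal n: n = 2·((z_{α/2} + z_β) / d)².
z_{α/2} + z_β = 1.960 + 0.842 = 2.802.
n = 2 × (2.802 / 0.58)² = 2 × 4.831² = 2 × 23.34 = 46.7.
Round up to the next whole participant.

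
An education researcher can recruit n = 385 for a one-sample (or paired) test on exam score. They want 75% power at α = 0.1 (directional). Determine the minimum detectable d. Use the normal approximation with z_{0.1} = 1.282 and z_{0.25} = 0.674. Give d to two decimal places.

For a single sample (or paired design) of n = 385: d_min = (z_{α} + z_β)/√n.
z-sum = 1.282 + 0.674 = 1.956.
d_min = 1.956 / √385 = 1.956 / 19.621 = 0.100.

d_min ≈ 0.10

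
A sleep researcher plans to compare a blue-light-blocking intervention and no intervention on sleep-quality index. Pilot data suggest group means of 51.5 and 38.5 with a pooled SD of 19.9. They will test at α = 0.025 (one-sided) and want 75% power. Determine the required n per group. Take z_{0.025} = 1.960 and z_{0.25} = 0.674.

n = 33 per group

Cohen's d = |M₁ − M₂| / SD_pooled = |51.5 − 38.5| / 19.9 = 13.0 / 19.9 = 0.653.
For two independent groups with equal n: n = 2·((z_{α} + z_β) / d)².
z_{α} + z_β = 1.960 + 0.674 = 2.634.
n = 2 × (2.634 / 0.653)² = 2 × 4.034² = 2 × 16.27 = 32.5.
Round up to the next whole participant.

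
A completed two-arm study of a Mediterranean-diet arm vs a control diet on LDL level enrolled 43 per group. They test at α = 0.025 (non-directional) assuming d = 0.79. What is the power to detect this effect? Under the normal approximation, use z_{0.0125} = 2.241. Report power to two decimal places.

For two equal groups, power = Φ(d·√(n/2) − z_{α/2}).
d·√(n/2) = 0.79 × √(43/2) = 0.79 × 4.637 = 3.663.
z_β = 3.663 − 2.241 = 1.422.
Power = Φ(1.422) = 0.922.

power ≈ 0.92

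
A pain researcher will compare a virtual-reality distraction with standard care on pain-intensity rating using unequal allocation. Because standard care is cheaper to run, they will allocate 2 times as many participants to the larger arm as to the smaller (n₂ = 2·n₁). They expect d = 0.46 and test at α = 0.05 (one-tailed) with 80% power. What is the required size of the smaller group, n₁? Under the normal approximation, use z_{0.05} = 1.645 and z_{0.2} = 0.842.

With allocation ratio k = n₂/n₁ = 2, Var(x̄₁−x̄₂) = σ²(1/n₁ + 1/(k·n₁)) = σ²·(k+1)/(k·n₁).
So n₁ = (1 + 1/k)·((z_{α} + z_β)/d)² = 1.500 × (2.487/0.46)².
n₁ = 1.500 × 29.23 = 43.8.
Round up: n₁ = 44, giving n₂ = 2 × 44 = 88.

n₁ = 44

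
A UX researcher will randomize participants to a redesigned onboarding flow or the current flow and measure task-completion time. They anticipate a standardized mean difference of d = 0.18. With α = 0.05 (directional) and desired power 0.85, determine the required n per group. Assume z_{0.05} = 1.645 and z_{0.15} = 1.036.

n = 444 per group

For two independent groups with equal n: n = 2·((z_{α} + z_β) / d)².
z_{α} + z_β = 1.645 + 1.036 = 2.681.
n = 2 × (2.681 / 0.18)² = 2 × 14.894² = 2 × 221.84 = 443.7.
Round up to the next whole participant.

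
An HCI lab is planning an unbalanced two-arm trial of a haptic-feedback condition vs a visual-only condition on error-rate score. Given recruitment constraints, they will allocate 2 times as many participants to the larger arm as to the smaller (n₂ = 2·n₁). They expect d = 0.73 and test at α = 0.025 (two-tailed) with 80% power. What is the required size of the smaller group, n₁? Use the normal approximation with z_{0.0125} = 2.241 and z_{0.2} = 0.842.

n₁ = 27

With allocation ratio k = n₂/n₁ = 2, Var(x̄₁−x̄₂) = σ²(1/n₁ + 1/(k·n₁)) = σ²·(k+1)/(k·n₁).
So n₁ = (1 + 1/k)·((z_{α/2} + z_β)/d)² = 1.500 × (3.083/0.73)².
n₁ = 1.500 × 17.84 = 26.8.
Round up: n₁ = 27, giving n₂ = 2 × 27 = 54.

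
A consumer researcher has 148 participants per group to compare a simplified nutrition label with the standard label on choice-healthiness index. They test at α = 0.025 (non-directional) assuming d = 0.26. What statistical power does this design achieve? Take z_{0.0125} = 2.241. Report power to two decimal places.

power ≈ 0.50

For two equal groups, power = Φ(d·√(n/2) − z_{α/2}).
d·√(n/2) = 0.26 × √(148/2) = 0.26 × 8.602 = 2.237.
z_β = 2.237 − 2.241 = -0.004.
Power = Φ(-0.004) = 0.498.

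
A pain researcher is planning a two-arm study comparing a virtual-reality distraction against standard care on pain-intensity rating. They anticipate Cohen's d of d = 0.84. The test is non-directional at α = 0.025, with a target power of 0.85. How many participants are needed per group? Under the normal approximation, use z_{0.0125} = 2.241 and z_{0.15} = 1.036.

For two independent groups with equal n: n = 2·((z_{α/2} + z_β) / d)².
z_{α/2} + z_β = 2.241 + 1.036 = 3.277.
n = 2 × (3.277 / 0.84)² = 2 × 3.901² = 2 × 15.22 = 30.4.
Round up to the next whole participant.

n = 31 per group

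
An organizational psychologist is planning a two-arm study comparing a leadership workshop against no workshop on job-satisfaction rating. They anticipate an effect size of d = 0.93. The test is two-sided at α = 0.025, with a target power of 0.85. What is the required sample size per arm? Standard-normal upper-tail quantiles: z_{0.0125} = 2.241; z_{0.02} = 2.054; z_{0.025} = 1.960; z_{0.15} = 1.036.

n = 25 per group

For two independent groups with equal n: n = 2·((z_{α/2} + z_β) / d)².
z_{α/2} + z_β = 2.241 + 1.036 = 3.277.
n = 2 × (3.277 / 0.93)² = 2 × 3.524² = 2 × 12.42 = 24.8.
Round up to the next whole participant.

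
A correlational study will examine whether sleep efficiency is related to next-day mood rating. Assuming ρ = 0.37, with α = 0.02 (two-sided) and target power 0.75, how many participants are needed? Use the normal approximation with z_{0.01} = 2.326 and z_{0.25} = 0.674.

Fisher's z: C = ½·ln((1+r)/(1−r)) = ½·ln(2.1746) = 0.3884.
n = ((z_{α/2} + z_β)/C)² + 3.
(2.326 + 0.674) / 0.3884 = 3.000 / 0.3884 = 7.724.
n = 7.724² + 3 = 59.66 + 3 = 62.7.
Round up.

n = 63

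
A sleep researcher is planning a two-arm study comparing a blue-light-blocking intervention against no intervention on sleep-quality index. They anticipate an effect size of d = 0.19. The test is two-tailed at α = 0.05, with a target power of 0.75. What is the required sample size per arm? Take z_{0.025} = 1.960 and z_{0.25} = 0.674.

n = 385 per group

For two independent groups with equal n: n = 2·((z_{α/2} + z_β) / d)².
z_{α/2} + z_β = 1.960 + 0.674 = 2.634.
n = 2 × (2.634 / 0.19)² = 2 × 13.863² = 2 × 192.19 = 384.4.
Round up to the next whole participant.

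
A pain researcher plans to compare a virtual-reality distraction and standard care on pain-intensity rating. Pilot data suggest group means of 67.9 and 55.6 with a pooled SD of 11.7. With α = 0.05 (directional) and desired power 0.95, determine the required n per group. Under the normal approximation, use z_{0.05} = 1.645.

n = 20 per group

Cohen's d = |M₁ − M₂| / SD_pooled = |67.9 − 55.6| / 11.7 = 12.3 / 11.7 = 1.051.
For two independent groups with equal n: n = 2·((z_{α} + z_β) / d)².
z_{α} + z_β = 1.645 + 1.645 = 3.290.
n = 2 × (3.290 / 1.051)² = 2 × 3.130² = 2 × 9.80 = 19.6.
Round up to the next whole participant.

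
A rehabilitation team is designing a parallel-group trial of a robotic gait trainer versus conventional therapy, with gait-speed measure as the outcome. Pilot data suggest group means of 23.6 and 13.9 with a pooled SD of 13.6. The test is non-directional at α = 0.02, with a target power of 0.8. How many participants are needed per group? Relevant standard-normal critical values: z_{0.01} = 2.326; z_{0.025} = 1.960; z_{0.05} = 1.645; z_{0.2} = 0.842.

Cohen's d = |M₁ − M₂| / SD_pooled = |23.6 − 13.9| / 13.6 = 9.7 / 13.6 = 0.713.
For two independent groups with equal n: n = 2·((z_{α/2} + z_β) / d)².
z_{α/2} + z_β = 2.326 + 0.842 = 3.168.
n = 2 × (3.168 / 0.713)² = 2 × 4.443² = 2 × 19.74 = 39.5.
Round up to the next whole participant.

n = 40 per group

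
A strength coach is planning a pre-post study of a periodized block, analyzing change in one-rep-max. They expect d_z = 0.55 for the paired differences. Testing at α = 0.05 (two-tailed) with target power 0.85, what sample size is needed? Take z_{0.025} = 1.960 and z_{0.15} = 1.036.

For a paired (one-sample on differences) test: n = ((z_{α/2} + z_β) / d)².
z_{α/2} + z_β = 1.960 + 1.036 = 2.996.
n = (2.996 / 0.55)² = 5.447² = 29.67.
Round up.

n = 30 pairs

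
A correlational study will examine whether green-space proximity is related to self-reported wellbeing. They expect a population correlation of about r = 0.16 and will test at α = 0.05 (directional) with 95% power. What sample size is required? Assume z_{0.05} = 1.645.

n = 419

Fisher's z: C = ½·ln((1+r)/(1−r)) = ½·ln(1.3810) = 0.1614.
n = ((z_{α} + z_β)/C)² + 3.
(1.645 + 1.645) / 0.1614 = 3.290 / 0.1614 = 20.384.
n = 20.384² + 3 = 415.51 + 3 = 418.5.
Round up.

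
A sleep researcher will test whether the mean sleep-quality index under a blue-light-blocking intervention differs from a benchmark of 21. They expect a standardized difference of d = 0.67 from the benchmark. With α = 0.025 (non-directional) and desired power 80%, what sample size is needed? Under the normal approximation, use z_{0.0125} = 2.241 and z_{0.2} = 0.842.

For a one-sample test: n = ((z_{α/2} + z_β) / d)².
z_{α/2} + z_β = 2.241 + 0.842 = 3.083.
n = (3.083 / 0.67)² = 4.601² = 21.17.
Round up.

n = 22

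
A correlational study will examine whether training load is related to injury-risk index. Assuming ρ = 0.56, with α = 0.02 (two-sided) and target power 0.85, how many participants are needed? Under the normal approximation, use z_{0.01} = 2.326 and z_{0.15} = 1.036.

n = 32

Fisher's z: C = ½·ln((1+r)/(1−r)) = ½·ln(3.5455) = 0.6328.
n = ((z_{α/2} + z_β)/C)² + 3.
(2.326 + 1.036) / 0.6328 = 3.362 / 0.6328 = 5.313.
n = 5.313² + 3 = 28.23 + 3 = 31.2.
Round up.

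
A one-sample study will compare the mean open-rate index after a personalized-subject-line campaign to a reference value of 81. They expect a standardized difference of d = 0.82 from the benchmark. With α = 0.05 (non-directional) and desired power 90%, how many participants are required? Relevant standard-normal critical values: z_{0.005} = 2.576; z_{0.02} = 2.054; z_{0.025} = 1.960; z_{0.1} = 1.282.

n = 16

For a one-sample test: n = ((z_{α/2} + z_β) / d)².
z_{α/2} + z_β = 1.960 + 1.282 = 3.242.
n = (3.242 / 0.82)² = 3.954² = 15.63.
Round up.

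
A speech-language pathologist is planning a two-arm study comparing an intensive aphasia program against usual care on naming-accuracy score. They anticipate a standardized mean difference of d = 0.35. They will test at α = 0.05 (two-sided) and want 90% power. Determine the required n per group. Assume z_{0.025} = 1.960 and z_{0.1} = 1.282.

n = 172 per group

For two independent groups with equal n: n = 2·((z_{α/2} + z_β) / d)².
z_{α/2} + z_β = 1.960 + 1.282 = 3.242.
n = 2 × (3.242 / 0.35)² = 2 × 9.263² = 2 × 85.80 = 171.6.
Round up to the next whole participant.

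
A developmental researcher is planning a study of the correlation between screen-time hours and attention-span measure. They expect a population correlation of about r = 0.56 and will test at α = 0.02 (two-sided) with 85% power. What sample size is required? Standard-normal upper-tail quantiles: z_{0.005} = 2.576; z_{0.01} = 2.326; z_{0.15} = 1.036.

n = 32

Fisher's z: C = ½·ln((1+r)/(1−r)) = ½·ln(3.5455) = 0.6328.
n = ((z_{α/2} + z_β)/C)² + 3.
(2.326 + 1.036) / 0.6328 = 3.362 / 0.6328 = 5.313.
n = 5.313² + 3 = 28.23 + 3 = 31.2.
Round up.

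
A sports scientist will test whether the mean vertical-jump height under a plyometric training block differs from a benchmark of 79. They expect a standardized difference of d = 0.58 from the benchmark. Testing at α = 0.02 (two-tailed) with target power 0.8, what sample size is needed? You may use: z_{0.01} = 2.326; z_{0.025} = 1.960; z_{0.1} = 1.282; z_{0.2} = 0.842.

n = 30

For a one-sample test: n = ((z_{α/2} + z_β) / d)².
z_{α/2} + z_β = 2.326 + 0.842 = 3.168.
n = (3.168 / 0.58)² = 5.462² = 29.83.
Round up.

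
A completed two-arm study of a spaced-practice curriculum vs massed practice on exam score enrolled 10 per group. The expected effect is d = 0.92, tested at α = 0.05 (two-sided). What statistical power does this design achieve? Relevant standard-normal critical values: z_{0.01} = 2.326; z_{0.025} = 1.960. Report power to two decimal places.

power ≈ 0.54

For two equal groups, power = Φ(d·√(n/2) − z_{α/2}).
d·√(n/2) = 0.92 × √(10/2) = 0.92 × 2.236 = 2.057.
z_β = 2.057 − 1.960 = 0.097.
Power = Φ(0.097) = 0.539.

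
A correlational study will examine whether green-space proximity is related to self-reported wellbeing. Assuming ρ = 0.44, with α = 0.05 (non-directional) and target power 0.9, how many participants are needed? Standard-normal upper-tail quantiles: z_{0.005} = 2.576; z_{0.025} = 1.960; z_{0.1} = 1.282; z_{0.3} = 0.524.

n = 51

Fisher's z: C = ½·ln((1+r)/(1−r)) = ½·ln(2.5714) = 0.4722.
n = ((z_{α/2} + z_β)/C)² + 3.
(1.960 + 1.282) / 0.4722 = 3.242 / 0.4722 = 6.866.
n = 6.866² + 3 = 47.14 + 3 = 50.1.
Round up.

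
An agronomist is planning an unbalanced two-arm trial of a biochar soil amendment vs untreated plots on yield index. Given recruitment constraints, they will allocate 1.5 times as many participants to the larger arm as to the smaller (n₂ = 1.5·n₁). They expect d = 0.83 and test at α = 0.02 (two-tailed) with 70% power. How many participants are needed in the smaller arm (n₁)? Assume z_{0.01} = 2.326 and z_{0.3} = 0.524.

With allocation ratio k = n₂/n₁ = 1.5, Var(x̄₁−x̄₂) = σ²(1/n₁ + 1/(k·n₁)) = σ²·(k+1)/(k·n₁).
So n₁ = (1 + 1/k)·((z_{α/2} + z_β)/d)² = 1.667 × (2.850/0.83)².
n₁ = 1.667 × 11.79 = 19.7.
Round up: n₁ = 20, giving n₂ = 1.5 × 20 = 30.

n₁ = 20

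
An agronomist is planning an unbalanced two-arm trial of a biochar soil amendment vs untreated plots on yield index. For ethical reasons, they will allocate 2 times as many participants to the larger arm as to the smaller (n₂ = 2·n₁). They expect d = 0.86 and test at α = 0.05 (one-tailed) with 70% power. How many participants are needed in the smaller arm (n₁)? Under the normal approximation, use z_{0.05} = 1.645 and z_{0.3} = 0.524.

With allocation ratio k = n₂/n₁ = 2, Var(x̄₁−x̄₂) = σ²(1/n₁ + 1/(k·n₁)) = σ²·(k+1)/(k·n₁).
So n₁ = (1 + 1/k)·((z_{α} + z_β)/d)² = 1.500 × (2.169/0.86)².
n₁ = 1.500 × 6.36 = 9.5.
Round up: n₁ = 10, giving n₂ = 2 × 10 = 20.

n₁ = 10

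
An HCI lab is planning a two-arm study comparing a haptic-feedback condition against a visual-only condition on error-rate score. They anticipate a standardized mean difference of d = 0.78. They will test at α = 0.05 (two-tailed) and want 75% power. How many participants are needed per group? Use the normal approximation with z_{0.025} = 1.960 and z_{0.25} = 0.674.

n = 23 per group

For two independent groups with equal n: n = 2·((z_{α/2} + z_β) / d)².
z_{α/2} + z_β = 1.960 + 0.674 = 2.634.
n = 2 × (2.634 / 0.78)² = 2 × 3.377² = 2 × 11.40 = 22.8.
Round up to the next whole participant.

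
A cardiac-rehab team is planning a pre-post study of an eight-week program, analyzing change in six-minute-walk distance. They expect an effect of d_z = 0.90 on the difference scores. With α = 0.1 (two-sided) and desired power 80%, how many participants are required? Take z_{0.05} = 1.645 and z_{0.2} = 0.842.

For a paired (one-sample on differences) test: n = ((z_{α/2} + z_β) / d)².
z_{α/2} + z_β = 1.645 + 0.842 = 2.487.
n = (2.487 / 0.90)² = 2.763² = 7.64.
Round up.

n = 8 pairs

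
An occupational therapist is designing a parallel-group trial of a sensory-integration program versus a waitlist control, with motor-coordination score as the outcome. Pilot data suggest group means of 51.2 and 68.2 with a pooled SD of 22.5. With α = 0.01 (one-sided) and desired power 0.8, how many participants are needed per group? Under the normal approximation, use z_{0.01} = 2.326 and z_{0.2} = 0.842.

n = 36 per group

Cohen's d = |M₁ − M₂| / SD_pooled = |51.2 − 68.2| / 22.5 = 17.0 / 22.5 = 0.756.
For two independent groups with equal n: n = 2·((z_{α} + z_β) / d)².
z_{α} + z_β = 2.326 + 0.842 = 3.168.
n = 2 × (3.168 / 0.756)² = 2 × 4.190² = 2 × 17.56 = 35.1.
Round up to the next whole participant.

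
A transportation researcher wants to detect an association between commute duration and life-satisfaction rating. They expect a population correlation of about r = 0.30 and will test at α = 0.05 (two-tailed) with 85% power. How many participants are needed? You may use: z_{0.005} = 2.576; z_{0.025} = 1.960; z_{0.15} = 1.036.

Fisher's z: C = ½·ln((1+r)/(1−r)) = ½·ln(1.8571) = 0.3095.
n = ((z_{α/2} + z_β)/C)² + 3.
(1.960 + 1.036) / 0.3095 = 2.996 / 0.3095 = 9.680.
n = 9.680² + 3 = 93.70 + 3 = 96.7.
Round up.

n = 97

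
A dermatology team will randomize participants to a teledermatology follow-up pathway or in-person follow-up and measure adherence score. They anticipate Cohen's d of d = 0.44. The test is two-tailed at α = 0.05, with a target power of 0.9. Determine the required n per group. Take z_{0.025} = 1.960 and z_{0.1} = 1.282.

For two independent groups with equal n: n = 2·((z_{α/2} + z_β) / d)².
z_{α/2} + z_β = 1.960 + 1.282 = 3.242.
n = 2 × (3.242 / 0.44)² = 2 × 7.368² = 2 × 54.29 = 108.6.
Round up to the next whole participant.

n = 109 per group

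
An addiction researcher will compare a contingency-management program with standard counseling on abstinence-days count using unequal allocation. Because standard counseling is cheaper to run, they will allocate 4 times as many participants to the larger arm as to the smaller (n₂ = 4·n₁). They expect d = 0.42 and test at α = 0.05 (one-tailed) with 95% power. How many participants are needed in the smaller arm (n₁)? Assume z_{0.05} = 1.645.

With allocation ratio k = n₂/n₁ = 4, Var(x̄₁−x̄₂) = σ²(1/n₁ + 1/(k·n₁)) = σ²·(k+1)/(k·n₁).
So n₁ = (1 + 1/k)·((z_{α} + z_β)/d)² = 1.250 × (3.290/0.42)².
n₁ = 1.250 × 61.36 = 76.7.
Round up: n₁ = 77, giving n₂ = 4 × 77 = 308.

n₁ = 77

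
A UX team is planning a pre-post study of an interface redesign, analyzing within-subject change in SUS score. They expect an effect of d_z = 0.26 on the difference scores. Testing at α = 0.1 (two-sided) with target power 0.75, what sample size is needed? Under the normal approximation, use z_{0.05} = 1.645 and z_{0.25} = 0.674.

For a paired (one-sample on differences) test: n = ((z_{α/2} + z_β) / d)².
z_{α/2} + z_β = 1.645 + 0.674 = 2.319.
n = (2.319 / 0.26)² = 8.919² = 79.55.
Round up.

n = 80 pairs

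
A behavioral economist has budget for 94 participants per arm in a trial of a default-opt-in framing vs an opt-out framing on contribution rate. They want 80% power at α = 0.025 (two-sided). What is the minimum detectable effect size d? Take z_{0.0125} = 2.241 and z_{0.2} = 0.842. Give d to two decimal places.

d_min ≈ 0.45

For two independent groups of n = 94 each: d_min = (z_{α/2} + z_β)·√(2/n).
z-sum = 2.241 + 0.842 = 3.083.
d_min = 3.083 × √(2/94) = 3.083 × 0.1459 = 0.450.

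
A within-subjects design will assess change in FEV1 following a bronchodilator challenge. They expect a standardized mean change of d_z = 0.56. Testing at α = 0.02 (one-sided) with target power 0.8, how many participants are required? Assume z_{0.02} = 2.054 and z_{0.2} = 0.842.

n = 27 pairs

For a paired (one-sample on differences) test: n = ((z_{α} + z_β) / d)².
z_{α} + z_β = 2.054 + 0.842 = 2.896.
n = (2.896 / 0.56)² = 5.171² = 26.74.
Round up.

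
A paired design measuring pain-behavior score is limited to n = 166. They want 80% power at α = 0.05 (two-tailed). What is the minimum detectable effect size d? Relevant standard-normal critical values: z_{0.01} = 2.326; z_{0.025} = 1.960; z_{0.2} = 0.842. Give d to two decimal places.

d_min ≈ 0.22

For a single sample (or paired design) of n = 166: d_min = (z_{α/2} + z_β)/√n.
z-sum = 1.960 + 0.842 = 2.802.
d_min = 2.802 / √166 = 2.802 / 12.884 = 0.217.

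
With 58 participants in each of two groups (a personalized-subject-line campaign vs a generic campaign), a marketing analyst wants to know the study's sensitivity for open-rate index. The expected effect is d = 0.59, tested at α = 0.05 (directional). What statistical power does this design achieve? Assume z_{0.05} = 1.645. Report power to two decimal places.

For two equal groups, power = Φ(d·√(n/2) − z_{α}).
d·√(n/2) = 0.59 × √(58/2) = 0.59 × 5.385 = 3.177.
z_β = 3.177 − 1.645 = 1.532.
Power = Φ(1.532) = 0.937.

power ≈ 0.94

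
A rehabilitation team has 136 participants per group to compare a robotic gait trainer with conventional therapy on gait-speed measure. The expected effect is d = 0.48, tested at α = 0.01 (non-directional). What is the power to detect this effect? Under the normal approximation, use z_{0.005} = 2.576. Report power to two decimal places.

For two equal groups, power = Φ(d·√(n/2) − z_{α/2}).
d·√(n/2) = 0.48 × √(136/2) = 0.48 × 8.246 = 3.958.
z_β = 3.958 − 2.576 = 1.382.
Power = Φ(1.382) = 0.917.

power ≈ 0.92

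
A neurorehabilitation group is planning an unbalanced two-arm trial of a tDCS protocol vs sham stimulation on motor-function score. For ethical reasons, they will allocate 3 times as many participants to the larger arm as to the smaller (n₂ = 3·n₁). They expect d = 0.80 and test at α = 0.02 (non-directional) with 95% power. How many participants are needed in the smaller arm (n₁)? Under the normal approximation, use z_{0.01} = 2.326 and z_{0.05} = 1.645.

n₁ = 33

With allocation ratio k = n₂/n₁ = 3, Var(x̄₁−x̄₂) = σ²(1/n₁ + 1/(k·n₁)) = σ²·(k+1)/(k·n₁).
So n₁ = (1 + 1/k)·((z_{α/2} + z_β)/d)² = 1.333 × (3.971/0.80)².
n₁ = 1.333 × 24.64 = 32.9.
Round up: n₁ = 33, giving n₂ = 3 × 33 = 99.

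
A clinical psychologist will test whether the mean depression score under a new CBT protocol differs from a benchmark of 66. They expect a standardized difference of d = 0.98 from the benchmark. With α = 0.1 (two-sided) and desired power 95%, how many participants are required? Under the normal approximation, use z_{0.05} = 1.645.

n = 12

For a one-sample test: n = ((z_{α/2} + z_β) / d)².
z_{α/2} + z_β = 1.645 + 1.645 = 3.290.
n = (3.290 / 0.98)² = 3.357² = 11.27.
Round up.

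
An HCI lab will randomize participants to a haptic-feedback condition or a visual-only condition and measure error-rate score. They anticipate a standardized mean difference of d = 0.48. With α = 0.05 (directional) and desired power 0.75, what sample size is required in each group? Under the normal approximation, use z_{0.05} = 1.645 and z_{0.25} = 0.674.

n = 47 per group

For two independent groups with equal n: n = 2·((z_{α} + z_β) / d)².
z_{α} + z_β = 1.645 + 0.674 = 2.319.
n = 2 × (2.319 / 0.48)² = 2 × 4.831² = 2 × 23.34 = 46.7.
Round up to the next whole participant.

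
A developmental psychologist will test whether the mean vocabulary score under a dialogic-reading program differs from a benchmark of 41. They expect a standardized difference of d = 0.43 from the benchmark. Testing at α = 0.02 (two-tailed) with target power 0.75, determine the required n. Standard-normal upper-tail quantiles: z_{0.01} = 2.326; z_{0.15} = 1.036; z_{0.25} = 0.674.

n = 49

For a one-sample test: n = ((z_{α/2} + z_β) / d)².
z_{α/2} + z_β = 2.326 + 0.674 = 3.000.
n = (3.000 / 0.43)² = 6.977² = 48.67.
Round up.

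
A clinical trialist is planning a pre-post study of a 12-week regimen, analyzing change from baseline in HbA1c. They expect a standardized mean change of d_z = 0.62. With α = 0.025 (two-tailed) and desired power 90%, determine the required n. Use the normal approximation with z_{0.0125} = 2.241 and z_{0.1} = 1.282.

For a paired (one-sample on differences) test: n = ((z_{α/2} + z_β) / d)².
z_{α/2} + z_β = 2.241 + 1.282 = 3.523.
n = (3.523 / 0.62)² = 5.682² = 32.29.
Round up.

n = 33 pairs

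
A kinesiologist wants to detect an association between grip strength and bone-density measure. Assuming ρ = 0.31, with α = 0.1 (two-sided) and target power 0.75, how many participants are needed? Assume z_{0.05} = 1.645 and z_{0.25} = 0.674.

Fisher's z: C = ½·ln((1+r)/(1−r)) = ½·ln(1.8986) = 0.3205.
n = ((z_{α/2} + z_β)/C)² + 3.
(1.645 + 0.674) / 0.3205 = 2.319 / 0.3205 = 7.236.
n = 7.236² + 3 = 52.35 + 3 = 55.4.
Round up.

n = 56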